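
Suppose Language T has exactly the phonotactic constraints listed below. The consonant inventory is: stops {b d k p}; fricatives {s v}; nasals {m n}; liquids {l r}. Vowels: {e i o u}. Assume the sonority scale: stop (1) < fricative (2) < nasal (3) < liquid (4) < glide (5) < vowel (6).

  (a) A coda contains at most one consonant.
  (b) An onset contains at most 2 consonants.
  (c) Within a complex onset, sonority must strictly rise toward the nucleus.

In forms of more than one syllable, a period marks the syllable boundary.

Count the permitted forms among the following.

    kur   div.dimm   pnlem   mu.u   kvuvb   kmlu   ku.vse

kur — σ1 onset /k/, coda /r/ ok → permitted
div.dimm — violates constraint (a): syllable 2 coda /mm/ has 2 consonants (> 1) → not permitted
pnlem — violates constraint (b): syllable 1 onset /pnl/ has 3 consonants (> 2) → not permitted
mu.u — σ1 onset /m/, coda /∅/ ok; σ2 onset /∅/, coda /∅/ ok → permitted
kvuvb — violates constraint (a): syllable 1 coda /vb/ has 2 consonants (> 1) → not permitted
kmlu — violates constraint (b): syllable 1 onset /kml/ has 3 consonants (> 2) → not permitted
ku.vse — violates constraint (c): syllable 2 onset /vs/: /v/ (fricative, 2) → /s/ (fricative, 2) does not rise → not permitted
Permitted: kur, mu.u → 2.

2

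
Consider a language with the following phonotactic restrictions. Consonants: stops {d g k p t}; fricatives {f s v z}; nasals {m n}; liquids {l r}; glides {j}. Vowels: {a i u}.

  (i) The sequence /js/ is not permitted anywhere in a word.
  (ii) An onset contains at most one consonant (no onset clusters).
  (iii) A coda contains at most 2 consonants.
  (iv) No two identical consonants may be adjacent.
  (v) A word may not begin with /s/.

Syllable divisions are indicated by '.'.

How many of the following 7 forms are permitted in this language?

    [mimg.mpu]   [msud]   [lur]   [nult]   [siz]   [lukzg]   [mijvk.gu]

[mimg.mpu] — violates constraint (ii): syllable 2 onset /mp/ has 2 consonants (> 1) → not permitted
[msud] — violates constraint (ii): syllable 1 onset /ms/ has 2 consonants (> 1) → not permitted
[lur] — σ1 onset /l/, coda /r/ ok → permitted
[nult] — σ1 onset /n/, coda /lt/ (2C) ok → permitted
[siz] — violates constraint (v): word begins with /s/ → not permitted
[lukzg] — violates constraint (iii): syllable 1 coda /kzg/ has 3 consonants (> 2) → not permitted
[mijvk.gu] — violates constraint (iii): syllable 1 coda /jvk/ has 3 consonants (> 2) → not permitted
Permitted: [lur], [nult] → 2.

2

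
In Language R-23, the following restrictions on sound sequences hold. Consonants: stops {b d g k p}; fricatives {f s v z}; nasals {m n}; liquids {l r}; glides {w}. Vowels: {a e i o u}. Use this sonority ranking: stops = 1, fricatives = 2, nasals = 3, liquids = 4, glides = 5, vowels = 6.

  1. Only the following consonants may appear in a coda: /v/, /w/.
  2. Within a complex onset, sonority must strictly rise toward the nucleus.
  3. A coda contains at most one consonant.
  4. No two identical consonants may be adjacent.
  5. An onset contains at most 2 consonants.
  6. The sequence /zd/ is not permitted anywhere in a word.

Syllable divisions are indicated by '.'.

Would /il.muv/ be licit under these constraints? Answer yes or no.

no

/il.muv/ — violates constraint 1: syllable 1 coda contains /l/, which is not a licensed coda consonant → illicit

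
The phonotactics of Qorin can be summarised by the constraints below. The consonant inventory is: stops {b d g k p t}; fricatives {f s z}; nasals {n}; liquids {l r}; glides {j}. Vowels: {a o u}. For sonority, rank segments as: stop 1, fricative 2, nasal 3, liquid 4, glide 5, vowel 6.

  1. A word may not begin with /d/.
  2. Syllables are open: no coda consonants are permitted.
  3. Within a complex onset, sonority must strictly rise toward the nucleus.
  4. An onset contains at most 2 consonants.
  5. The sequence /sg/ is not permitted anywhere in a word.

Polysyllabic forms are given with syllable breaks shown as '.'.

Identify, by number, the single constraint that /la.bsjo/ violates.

4

/la.bsjo/: syllable 2 onset /bsj/ has 3 consonants (> 2).
This is a violation of constraint 4: "An onset contains at most 2 consonants."
The remaining constraints (1, 2, 3, 5) are satisfied.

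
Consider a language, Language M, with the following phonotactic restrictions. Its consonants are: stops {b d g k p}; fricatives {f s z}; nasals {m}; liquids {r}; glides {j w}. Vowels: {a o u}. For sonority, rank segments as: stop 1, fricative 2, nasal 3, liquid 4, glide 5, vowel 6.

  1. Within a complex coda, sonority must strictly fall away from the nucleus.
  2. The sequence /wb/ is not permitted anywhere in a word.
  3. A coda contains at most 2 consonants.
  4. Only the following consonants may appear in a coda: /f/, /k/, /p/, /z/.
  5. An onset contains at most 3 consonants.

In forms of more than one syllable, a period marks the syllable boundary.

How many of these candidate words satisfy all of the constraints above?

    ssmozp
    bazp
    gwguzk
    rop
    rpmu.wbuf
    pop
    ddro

6

ssmozp — σ1 onset /ssm/ (3C), coda /zp/ (2→1 falls) ok → well-formed
bazp — σ1 onset /b/, coda /zp/ (2→1 falls) ok → well-formed
gwguzk — σ1 onset /gwg/ (3C), coda /zk/ (2→1 falls) ok → well-formed
rop — σ1 onset /r/, coda /p/ ok → well-formed
rpmu.wbuf — violates constraint 2: contains banned sequence /wb/ → ill-formed
pop — σ1 onset /p/, coda /p/ ok → well-formed
ddro — σ1 onset /ddr/ (3C), coda /∅/ ok → well-formed
Well-formed: ssmozp, bazp, gwguzk, rop, pop, ddro → 6.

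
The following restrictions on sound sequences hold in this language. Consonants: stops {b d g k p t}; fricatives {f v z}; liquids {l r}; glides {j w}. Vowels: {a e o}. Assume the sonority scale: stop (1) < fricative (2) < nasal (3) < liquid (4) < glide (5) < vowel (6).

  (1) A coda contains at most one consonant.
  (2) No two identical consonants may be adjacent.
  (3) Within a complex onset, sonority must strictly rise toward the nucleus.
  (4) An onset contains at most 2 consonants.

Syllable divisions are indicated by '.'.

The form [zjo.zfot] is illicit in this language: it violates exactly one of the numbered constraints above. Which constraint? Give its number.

[zjo.zfot]: syllable 2 onset /zf/: /z/ (fricative, 2) → /f/ (fricative, 2) does not rise.
This is a violation of constraint 3: "Within a complex onset, sonority must strictly rise toward the nucleus."
The remaining constraints (1, 2, 4) are satisfied.

3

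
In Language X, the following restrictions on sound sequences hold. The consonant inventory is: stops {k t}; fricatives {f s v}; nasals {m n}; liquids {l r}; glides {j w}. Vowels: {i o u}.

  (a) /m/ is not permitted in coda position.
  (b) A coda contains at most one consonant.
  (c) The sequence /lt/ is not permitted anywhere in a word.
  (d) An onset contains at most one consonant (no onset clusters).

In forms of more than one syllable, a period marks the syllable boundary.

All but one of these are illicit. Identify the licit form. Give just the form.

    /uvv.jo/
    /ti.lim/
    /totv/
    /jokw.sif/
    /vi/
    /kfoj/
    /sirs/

/vi/

/uvv.jo/ — violates constraint (b): syllable 1 coda /vv/ has 2 consonants (> 1) → illicit
/ti.lim/ — violates constraint (a): syllable 2 coda contains /m/ → illicit
/totv/ — violates constraint (b): syllable 1 coda /tv/ has 2 consonants (> 1) → illicit
/jokw.sif/ — violates constraint (b): syllable 1 coda /kw/ has 2 consonants (> 1) → illicit
/vi/ — σ1 onset /v/, coda /∅/ ok → licit
/kfoj/ — violates constraint (d): syllable 1 onset /kf/ has 2 consonants (> 1) → illicit
/sirs/ — violates constraint (b): syllable 1 coda /rs/ has 2 consonants (> 1) → illicit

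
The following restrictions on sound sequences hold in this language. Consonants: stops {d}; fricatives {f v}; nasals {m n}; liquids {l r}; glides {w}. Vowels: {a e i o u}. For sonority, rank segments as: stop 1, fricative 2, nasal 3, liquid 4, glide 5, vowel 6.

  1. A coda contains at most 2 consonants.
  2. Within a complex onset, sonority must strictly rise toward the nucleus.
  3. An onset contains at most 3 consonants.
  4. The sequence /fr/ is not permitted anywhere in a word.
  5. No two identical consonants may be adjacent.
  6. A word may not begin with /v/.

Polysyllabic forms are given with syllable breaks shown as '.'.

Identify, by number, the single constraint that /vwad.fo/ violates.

/vwad.fo/: word begins with /v/.
This is a violation of constraint 6: "A word may not begin with /v/."
The remaining constraints (1, 2, 3, 4, 5) are satisfied.

6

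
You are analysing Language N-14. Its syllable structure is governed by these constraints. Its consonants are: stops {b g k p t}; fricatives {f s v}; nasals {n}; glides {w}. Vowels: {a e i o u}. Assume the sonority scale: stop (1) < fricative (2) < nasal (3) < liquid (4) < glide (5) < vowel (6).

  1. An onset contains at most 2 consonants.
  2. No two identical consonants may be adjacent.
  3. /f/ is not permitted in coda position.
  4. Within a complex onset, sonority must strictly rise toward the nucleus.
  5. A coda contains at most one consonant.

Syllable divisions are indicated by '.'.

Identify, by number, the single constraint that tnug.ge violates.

2

tnug.ge: adjacent identical consonants /gg/.
This is a violation of constraint 2: "No two identical consonants may be adjacent."
The remaining constraints (1, 3, 4, 5) are satisfied.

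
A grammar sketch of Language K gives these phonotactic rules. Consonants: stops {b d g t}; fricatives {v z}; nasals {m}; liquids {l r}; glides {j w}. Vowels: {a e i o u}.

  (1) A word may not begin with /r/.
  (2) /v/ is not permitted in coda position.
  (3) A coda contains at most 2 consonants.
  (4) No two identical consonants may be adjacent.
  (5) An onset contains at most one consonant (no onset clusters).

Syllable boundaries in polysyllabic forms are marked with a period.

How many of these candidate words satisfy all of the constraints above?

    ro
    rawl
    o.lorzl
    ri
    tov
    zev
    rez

0

ro — violates constraint 1: word begins with /r/ → ill-formed
rawl — violates constraint 1: word begins with /r/ → ill-formed
o.lorzl — violates constraint 3: syllable 2 coda /rzl/ has 3 consonants (> 2) → ill-formed
ri — violates constraint 1: word begins with /r/ → ill-formed
tov — violates constraint 2: syllable 1 coda contains /v/ → ill-formed
zev — violates constraint 2: syllable 1 coda contains /v/ → ill-formed
rez — violates constraint 1: word begins with /r/ → ill-formed
No form is well-formed → 0.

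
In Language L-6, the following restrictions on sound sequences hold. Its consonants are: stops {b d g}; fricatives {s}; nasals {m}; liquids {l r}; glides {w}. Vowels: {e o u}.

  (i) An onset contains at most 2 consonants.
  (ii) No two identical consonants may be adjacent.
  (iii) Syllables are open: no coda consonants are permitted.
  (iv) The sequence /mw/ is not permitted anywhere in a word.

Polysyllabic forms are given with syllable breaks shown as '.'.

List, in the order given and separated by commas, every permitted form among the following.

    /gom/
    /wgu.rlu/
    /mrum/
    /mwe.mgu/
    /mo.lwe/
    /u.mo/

/gom/ — violates constraint (iii): syllable 1 coda /m/ has 1 consonant (> 0) → not permitted
/wgu.rlu/ — σ1 onset /wg/ (2C), coda /∅/ ok; σ2 onset /rl/ (2C), coda /∅/ ok → permitted
/mrum/ — violates constraint (iii): syllable 1 coda /m/ has 1 consonant (> 0) → not permitted
/mwe.mgu/ — violates constraint (iv): contains banned sequence /mw/ → not permitted
/mo.lwe/ — σ1 onset /m/, coda /∅/ ok; σ2 onset /lw/ (2C), coda /∅/ ok → permitted
/u.mo/ — σ1 onset /∅/, coda /∅/ ok; σ2 onset /m/, coda /∅/ ok → permitted

/wgu.rlu/, /mo.lwe/, /u.mo/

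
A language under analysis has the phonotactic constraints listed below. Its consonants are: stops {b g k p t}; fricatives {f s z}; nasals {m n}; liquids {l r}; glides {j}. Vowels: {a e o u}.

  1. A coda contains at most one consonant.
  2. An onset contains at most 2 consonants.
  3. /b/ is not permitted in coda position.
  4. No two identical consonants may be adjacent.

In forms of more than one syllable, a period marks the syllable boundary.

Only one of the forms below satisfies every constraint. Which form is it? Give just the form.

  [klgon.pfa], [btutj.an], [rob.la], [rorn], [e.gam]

[klgon.pfa] — violates constraint 2: syllable 1 onset /klg/ has 3 consonants (> 2) → phonotactically illegal
[btutj.an] — violates constraint 1: syllable 1 coda /tj/ has 2 consonants (> 1) → phonotactically illegal
[rob.la] — violates constraint 3: syllable 1 coda contains /b/ → phonotactically illegal
[rorn] — violates constraint 1: syllable 1 coda /rn/ has 2 consonants (> 1) → phonotactically illegal
[e.gam] — σ1 onset /∅/, coda /∅/ ok; σ2 onset /g/, coda /m/ ok → phonotactically legal

[e.gam]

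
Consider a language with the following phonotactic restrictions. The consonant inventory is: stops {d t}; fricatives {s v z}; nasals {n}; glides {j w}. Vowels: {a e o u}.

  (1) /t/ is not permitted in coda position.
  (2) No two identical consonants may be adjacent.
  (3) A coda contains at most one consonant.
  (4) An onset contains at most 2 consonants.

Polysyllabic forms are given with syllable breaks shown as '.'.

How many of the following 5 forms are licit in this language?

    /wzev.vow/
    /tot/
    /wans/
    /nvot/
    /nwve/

/wzev.vow/ — violates constraint 2: adjacent identical consonants /vv/ → illicit
/tot/ — violates constraint 1: syllable 1 coda contains /t/ → illicit
/wans/ — violates constraint 3: syllable 1 coda /ns/ has 2 consonants (> 1) → illicit
/nvot/ — violates constraint 1: syllable 1 coda contains /t/ → illicit
/nwve/ — violates constraint 4: syllable 1 onset /nwv/ has 3 consonants (> 2) → illicit
No form is licit → 0.

0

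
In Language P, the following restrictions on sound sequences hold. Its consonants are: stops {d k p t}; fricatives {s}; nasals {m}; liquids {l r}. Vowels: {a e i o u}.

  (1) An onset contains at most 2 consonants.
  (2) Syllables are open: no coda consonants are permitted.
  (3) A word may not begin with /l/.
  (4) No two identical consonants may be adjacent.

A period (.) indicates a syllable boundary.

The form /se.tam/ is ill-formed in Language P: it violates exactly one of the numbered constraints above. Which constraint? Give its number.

2

/se.tam/: syllable 2 coda /m/ has 1 consonant (> 0).
This is a violation of constraint 2: "Syllables are open: no coda consonants are permitted."
The remaining constraints (1, 3, 4) are satisfied.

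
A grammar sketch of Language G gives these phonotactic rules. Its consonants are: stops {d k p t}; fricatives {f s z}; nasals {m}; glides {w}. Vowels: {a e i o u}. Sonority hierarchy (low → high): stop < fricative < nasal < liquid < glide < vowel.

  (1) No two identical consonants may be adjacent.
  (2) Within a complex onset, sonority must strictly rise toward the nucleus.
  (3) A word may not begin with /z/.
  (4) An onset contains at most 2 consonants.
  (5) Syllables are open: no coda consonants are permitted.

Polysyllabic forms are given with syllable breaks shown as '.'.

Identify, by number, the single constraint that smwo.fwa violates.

4

smwo.fwa: syllable 1 onset /smw/ has 3 consonants (> 2).
This is a violation of constraint 4: "An onset contains at most 2 consonants."
The remaining constraints (1, 2, 3, 5) are satisfied.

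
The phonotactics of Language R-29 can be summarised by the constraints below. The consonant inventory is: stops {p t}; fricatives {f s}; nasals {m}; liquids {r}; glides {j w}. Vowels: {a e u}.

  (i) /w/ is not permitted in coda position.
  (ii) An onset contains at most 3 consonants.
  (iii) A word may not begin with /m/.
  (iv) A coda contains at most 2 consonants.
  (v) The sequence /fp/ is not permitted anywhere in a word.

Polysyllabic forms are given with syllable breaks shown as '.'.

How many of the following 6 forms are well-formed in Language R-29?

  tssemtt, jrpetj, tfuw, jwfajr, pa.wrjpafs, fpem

2

tssemtt — violates constraint (iv): syllable 1 coda /mtt/ has 3 consonants (> 2) → ill-formed
jrpetj — σ1 onset /jrp/ (3C), coda /tj/ (2C) ok → well-formed
tfuw — violates constraint (i): syllable 1 coda contains /w/ → ill-formed
jwfajr — σ1 onset /jwf/ (3C), coda /jr/ (2C) ok → well-formed
pa.wrjpafs — violates constraint (ii): syllable 2 onset /wrjp/ has 4 consonants (> 3) → ill-formed
fpem — violates constraint (v): contains banned sequence /fp/ → ill-formed
Well-formed: jrpetj, jwfajr → 2.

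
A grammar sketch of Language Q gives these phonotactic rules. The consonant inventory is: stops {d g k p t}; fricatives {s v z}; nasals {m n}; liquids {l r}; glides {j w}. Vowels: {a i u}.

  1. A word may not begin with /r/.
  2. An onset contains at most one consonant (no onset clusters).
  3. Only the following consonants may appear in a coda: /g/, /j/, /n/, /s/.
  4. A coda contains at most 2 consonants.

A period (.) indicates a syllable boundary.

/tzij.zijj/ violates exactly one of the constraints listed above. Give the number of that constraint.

/tzij.zijj/: syllable 1 onset /tz/ has 2 consonants (> 1).
This is a violation of constraint 2: "An onset contains at most one consonant (no onset clusters)."
The remaining constraints (1, 3, 4) are satisfied.

2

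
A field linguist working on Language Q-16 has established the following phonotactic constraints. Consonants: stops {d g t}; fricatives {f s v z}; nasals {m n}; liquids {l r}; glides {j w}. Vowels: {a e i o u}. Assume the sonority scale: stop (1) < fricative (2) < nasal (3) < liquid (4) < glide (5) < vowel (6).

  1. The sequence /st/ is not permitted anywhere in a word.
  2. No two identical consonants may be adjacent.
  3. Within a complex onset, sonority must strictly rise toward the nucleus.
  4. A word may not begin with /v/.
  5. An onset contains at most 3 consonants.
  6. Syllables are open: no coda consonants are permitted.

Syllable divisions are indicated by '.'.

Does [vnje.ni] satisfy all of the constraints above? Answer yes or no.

[vnje.ni] — violates constraint 4: word begins with /v/ → illicit

no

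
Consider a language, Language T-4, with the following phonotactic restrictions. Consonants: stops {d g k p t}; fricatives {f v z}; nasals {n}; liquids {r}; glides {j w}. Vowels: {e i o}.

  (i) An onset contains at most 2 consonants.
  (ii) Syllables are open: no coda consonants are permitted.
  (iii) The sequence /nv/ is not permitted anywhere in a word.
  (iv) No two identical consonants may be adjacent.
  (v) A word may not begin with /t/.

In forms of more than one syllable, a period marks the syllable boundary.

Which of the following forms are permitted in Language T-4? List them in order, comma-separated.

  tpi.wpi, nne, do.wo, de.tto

do.wo

tpi.wpi — violates constraint (v): word begins with /t/ → not permitted
nne — violates constraint (iv): adjacent identical consonants /nn/ → not permitted
do.wo — σ1 onset /d/, coda /∅/ ok; σ2 onset /w/, coda /∅/ ok → permitted
de.tto — violates constraint (iv): adjacent identical consonants /tt/ → not permitted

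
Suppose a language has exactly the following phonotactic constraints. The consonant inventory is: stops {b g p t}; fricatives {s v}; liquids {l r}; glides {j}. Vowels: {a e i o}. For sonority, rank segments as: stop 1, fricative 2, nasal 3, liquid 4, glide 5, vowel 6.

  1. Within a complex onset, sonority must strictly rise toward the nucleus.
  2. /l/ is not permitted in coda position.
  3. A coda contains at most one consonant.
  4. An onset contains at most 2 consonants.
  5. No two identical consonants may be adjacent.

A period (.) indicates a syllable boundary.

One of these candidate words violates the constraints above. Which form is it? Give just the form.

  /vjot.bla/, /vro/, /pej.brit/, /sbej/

/sbej/

/vjot.bla/ — σ1 onset /vj/ (2→5 rises), coda /t/ ok; σ2 onset /bl/ (1→4 rises), coda /∅/ ok → well-formed
/vro/ — σ1 onset /vr/ (2→4 rises), coda /∅/ ok → well-formed
/pej.brit/ — σ1 onset /p/, coda /j/ ok; σ2 onset /br/ (1→4 rises), coda /t/ ok → well-formed
/sbej/ — violates constraint 1: syllable 1 onset /sb/: /s/ (fricative, 2) → /b/ (stop, 1) does not rise → ill-formed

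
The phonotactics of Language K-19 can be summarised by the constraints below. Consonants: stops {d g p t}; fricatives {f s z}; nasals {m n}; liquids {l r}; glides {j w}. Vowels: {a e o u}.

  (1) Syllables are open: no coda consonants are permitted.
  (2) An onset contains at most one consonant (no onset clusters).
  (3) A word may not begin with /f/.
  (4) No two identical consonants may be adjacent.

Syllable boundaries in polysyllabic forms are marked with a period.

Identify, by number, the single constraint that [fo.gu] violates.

[fo.gu]: word begins with /f/.
This is a violation of constraint 3: "A word may not begin with /f/."
The remaining constraints (1, 2, 4) are satisfied.

3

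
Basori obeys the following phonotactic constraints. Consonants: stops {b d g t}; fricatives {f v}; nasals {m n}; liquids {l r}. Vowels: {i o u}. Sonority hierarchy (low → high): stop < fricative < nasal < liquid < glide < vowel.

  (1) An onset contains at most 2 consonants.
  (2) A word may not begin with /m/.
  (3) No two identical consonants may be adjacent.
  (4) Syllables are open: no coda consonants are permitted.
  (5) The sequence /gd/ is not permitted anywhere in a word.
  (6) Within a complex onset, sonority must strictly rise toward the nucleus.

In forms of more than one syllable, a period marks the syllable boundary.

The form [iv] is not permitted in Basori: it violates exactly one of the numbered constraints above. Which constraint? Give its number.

[iv]: syllable 1 coda /v/ has 1 consonant (> 0).
This is a violation of constraint 4: "Syllables are open: no coda consonants are permitted."
The remaining constraints (1, 2, 3, 5, 6) are satisfied.

4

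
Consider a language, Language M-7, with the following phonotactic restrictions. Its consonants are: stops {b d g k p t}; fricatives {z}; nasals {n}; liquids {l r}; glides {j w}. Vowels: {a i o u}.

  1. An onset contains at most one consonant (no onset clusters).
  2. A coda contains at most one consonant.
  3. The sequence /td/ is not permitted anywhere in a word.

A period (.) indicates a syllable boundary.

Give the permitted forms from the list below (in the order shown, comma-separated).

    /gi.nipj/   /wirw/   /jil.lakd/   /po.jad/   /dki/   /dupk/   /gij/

/po.jad/, /gij/

/gi.nipj/ — violates constraint 2: syllable 2 coda /pj/ has 2 consonants (> 1) → not permitted
/wirw/ — violates constraint 2: syllable 1 coda /rw/ has 2 consonants (> 1) → not permitted
/jil.lakd/ — violates constraint 2: syllable 2 coda /kd/ has 2 consonants (> 1) → not permitted
/po.jad/ — σ1 onset /p/, coda /∅/ ok; σ2 onset /j/, coda /d/ ok → permitted
/dki/ — violates constraint 1: syllable 1 onset /dk/ has 2 consonants (> 1) → not permitted
/dupk/ — violates constraint 2: syllable 1 coda /pk/ has 2 consonants (> 1) → not permitted
/gij/ — σ1 onset /g/, coda /j/ ok → permitted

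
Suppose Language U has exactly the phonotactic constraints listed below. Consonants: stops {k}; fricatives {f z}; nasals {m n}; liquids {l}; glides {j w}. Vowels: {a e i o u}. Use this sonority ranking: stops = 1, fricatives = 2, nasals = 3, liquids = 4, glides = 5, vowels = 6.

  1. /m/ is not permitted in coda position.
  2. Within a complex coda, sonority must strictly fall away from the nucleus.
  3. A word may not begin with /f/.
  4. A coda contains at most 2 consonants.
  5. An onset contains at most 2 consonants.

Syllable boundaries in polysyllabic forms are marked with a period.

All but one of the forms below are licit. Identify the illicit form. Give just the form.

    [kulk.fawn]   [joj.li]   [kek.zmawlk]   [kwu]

[kulk.fawn] — σ1 onset /k/, coda /lk/ (4→1 falls) ok; σ2 onset /f/, coda /wn/ (5→3 falls) ok → licit
[joj.li] — σ1 onset /j/, coda /j/ ok; σ2 onset /l/, coda /∅/ ok → licit
[kek.zmawlk] — violates constraint 4: syllable 2 coda /wlk/ has 3 consonants (> 2) → illicit
[kwu] — σ1 onset /kw/ (2C), coda /∅/ ok → licit

[kek.zmawlk]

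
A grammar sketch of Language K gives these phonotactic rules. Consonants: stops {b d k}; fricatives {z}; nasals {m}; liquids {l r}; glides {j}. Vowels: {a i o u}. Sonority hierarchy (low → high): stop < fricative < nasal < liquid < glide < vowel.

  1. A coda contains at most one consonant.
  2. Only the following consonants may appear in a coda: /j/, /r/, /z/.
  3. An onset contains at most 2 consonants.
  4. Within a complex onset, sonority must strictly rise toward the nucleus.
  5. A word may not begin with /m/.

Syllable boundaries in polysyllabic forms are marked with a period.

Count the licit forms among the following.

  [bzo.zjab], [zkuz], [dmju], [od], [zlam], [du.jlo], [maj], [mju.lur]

0

[bzo.zjab] — violates constraint 2: syllable 2 coda contains /b/, which is not a licensed coda consonant → illicit
[zkuz] — violates constraint 4: syllable 1 onset /zk/: /z/ (fricative, 2) → /k/ (stop, 1) does not rise → illicit
[dmju] — violates constraint 3: syllable 1 onset /dmj/ has 3 consonants (> 2) → illicit
[od] — violates constraint 2: syllable 1 coda contains /d/, which is not a licensed coda consonant → illicit
[zlam] — violates constraint 2: syllable 1 coda contains /m/, which is not a licensed coda consonant → illicit
[du.jlo] — violates constraint 4: syllable 2 onset /jl/: /j/ (glide, 5) → /l/ (liquid, 4) does not rise → illicit
[maj] — violates constraint 5: word begins with /m/ → illicit
[mju.lur] — violates constraint 5: word begins with /m/ → illicit
No form is licit → 0.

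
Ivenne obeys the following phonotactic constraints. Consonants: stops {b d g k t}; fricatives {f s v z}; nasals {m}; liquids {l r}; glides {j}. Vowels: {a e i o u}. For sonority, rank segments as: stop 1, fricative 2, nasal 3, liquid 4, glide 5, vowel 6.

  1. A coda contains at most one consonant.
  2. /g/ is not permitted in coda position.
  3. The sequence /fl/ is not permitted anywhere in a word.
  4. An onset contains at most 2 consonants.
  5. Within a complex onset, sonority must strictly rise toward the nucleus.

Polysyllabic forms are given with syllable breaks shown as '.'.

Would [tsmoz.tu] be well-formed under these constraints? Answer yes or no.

no

[tsmoz.tu] — violates constraint 4: syllable 1 onset /tsm/ has 3 consonants (> 2) → ill-formed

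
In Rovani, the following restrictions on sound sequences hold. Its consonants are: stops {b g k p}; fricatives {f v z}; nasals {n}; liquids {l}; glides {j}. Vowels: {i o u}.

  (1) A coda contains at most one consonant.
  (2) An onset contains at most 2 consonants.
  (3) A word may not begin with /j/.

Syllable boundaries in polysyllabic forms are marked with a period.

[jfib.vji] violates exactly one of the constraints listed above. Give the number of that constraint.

[jfib.vji]: word begins with /j/.
This is a violation of constraint 3: "A word may not begin with /j/."
The remaining constraints (1, 2) are satisfied.

3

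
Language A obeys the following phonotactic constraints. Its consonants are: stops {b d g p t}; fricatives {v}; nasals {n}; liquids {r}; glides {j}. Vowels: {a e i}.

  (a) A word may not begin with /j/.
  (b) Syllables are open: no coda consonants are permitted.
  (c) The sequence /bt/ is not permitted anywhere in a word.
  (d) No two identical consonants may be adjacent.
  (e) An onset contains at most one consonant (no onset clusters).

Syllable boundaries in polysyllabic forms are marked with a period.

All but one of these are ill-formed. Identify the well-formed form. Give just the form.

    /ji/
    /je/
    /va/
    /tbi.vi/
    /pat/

/va/

/ji/ — violates constraint (a): word begins with /j/ → ill-formed
/je/ — violates constraint (a): word begins with /j/ → ill-formed
/va/ — σ1 onset /v/, coda /∅/ ok → well-formed
/tbi.vi/ — violates constraint (e): syllable 1 onset /tb/ has 2 consonants (> 1) → ill-formed
/pat/ — violates constraint (b): syllable 1 coda /t/ has 1 consonant (> 0) → ill-formed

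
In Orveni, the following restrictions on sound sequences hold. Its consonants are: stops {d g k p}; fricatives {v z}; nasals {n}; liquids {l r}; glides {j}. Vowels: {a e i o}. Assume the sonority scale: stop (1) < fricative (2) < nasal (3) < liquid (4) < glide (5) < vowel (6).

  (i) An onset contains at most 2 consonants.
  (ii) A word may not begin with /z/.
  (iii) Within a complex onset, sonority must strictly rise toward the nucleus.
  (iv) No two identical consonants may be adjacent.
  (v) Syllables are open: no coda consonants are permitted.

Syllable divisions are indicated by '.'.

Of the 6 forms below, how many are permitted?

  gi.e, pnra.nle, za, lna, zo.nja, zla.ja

gi.e — σ1 onset /g/, coda /∅/ ok; σ2 onset /∅/, coda /∅/ ok → permitted
pnra.nle — violates constraint (i): syllable 1 onset /pnr/ has 3 consonants (> 2) → not permitted
za — violates constraint (ii): word begins with /z/ → not permitted
lna — violates constraint (iii): syllable 1 onset /ln/: /l/ (liquid, 4) → /n/ (nasal, 3) does not rise → not permitted
zo.nja — violates constraint (ii): word begins with /z/ → not permitted
zla.ja — violates constraint (ii): word begins with /z/ → not permitted
Permitted: gi.e → 1.

1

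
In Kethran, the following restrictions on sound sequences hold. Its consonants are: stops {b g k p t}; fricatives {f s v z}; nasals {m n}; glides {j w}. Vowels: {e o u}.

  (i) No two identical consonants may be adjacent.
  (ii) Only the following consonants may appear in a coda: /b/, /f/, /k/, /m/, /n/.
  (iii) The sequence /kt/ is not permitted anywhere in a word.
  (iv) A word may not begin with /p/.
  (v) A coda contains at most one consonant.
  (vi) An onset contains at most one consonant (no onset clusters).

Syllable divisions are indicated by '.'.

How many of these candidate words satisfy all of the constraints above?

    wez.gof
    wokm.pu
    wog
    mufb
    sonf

0

wez.gof — violates constraint (ii): syllable 1 coda contains /z/, which is not a licensed coda consonant → ill-formed
wokm.pu — violates constraint (v): syllable 1 coda /km/ has 2 consonants (> 1) → ill-formed
wog — violates constraint (ii): syllable 1 coda contains /g/, which is not a licensed coda consonant → ill-formed
mufb — violates constraint (v): syllable 1 coda /fb/ has 2 consonants (> 1) → ill-formed
sonf — violates constraint (v): syllable 1 coda /nf/ has 2 consonants (> 1) → ill-formed
No form is well-formed → 0.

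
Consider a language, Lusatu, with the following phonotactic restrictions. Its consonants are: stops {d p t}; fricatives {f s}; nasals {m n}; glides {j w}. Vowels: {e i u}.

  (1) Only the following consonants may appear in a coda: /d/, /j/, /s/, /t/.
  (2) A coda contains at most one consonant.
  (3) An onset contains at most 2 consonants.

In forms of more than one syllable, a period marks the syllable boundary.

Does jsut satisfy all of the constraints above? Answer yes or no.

jsut — σ1 onset /js/ (2C), coda /t/ ok → licit

yes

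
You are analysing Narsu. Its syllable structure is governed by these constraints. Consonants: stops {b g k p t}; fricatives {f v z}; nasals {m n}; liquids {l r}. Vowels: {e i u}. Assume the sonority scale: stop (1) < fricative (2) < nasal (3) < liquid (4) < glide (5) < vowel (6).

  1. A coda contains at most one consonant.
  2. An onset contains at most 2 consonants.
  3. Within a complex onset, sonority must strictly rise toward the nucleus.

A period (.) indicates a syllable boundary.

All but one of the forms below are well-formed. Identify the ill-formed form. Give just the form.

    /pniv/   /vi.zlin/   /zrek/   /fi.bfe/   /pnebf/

/pniv/ — σ1 onset /pn/ (1→3 rises), coda /v/ ok → well-formed
/vi.zlin/ — σ1 onset /v/, coda /∅/ ok; σ2 onset /zl/ (2→4 rises), coda /n/ ok → well-formed
/zrek/ — σ1 onset /zr/ (2→4 rises), coda /k/ ok → well-formed
/fi.bfe/ — σ1 onset /f/, coda /∅/ ok; σ2 onset /bf/ (1→2 rises), coda /∅/ ok → well-formed
/pnebf/ — violates constraint 1: syllable 1 coda /bf/ has 2 consonants (> 1) → ill-formed

/pnebf/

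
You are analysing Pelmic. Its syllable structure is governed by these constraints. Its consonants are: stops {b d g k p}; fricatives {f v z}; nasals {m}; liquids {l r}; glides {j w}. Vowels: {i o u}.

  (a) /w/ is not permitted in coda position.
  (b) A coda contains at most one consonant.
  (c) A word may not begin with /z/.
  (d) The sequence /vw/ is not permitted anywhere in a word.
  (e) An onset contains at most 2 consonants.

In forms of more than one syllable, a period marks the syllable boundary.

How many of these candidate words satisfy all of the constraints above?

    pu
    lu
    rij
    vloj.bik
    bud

pu — σ1 onset /p/, coda /∅/ ok → licit
lu — σ1 onset /l/, coda /∅/ ok → licit
rij — σ1 onset /r/, coda /j/ ok → licit
vloj.bik — σ1 onset /vl/ (2C), coda /j/ ok; σ2 onset /b/, coda /k/ ok → licit
bud — σ1 onset /b/, coda /d/ ok → licit
Licit: pu, lu, rij, vloj.bik, bud → 5.

5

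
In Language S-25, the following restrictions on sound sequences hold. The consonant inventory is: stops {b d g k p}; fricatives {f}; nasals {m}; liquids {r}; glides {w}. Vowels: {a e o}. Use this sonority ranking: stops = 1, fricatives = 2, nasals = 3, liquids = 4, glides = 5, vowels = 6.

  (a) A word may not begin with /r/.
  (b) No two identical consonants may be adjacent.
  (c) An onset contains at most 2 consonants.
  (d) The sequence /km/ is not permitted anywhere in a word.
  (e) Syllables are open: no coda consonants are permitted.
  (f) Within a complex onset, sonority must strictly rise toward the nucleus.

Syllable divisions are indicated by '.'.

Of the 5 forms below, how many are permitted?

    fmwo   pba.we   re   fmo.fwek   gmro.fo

0

fmwo — violates constraint (c): syllable 1 onset /fmw/ has 3 consonants (> 2) → not permitted
pba.we — violates constraint (f): syllable 1 onset /pb/: /p/ (stop, 1) → /b/ (stop, 1) does not rise → not permitted
re — violates constraint (a): word begins with /r/ → not permitted
fmo.fwek — violates constraint (e): syllable 2 coda /k/ has 1 consonant (> 0) → not permitted
gmro.fo — violates constraint (c): syllable 1 onset /gmr/ has 3 consonants (> 2) → not permitted
No form is permitted → 0.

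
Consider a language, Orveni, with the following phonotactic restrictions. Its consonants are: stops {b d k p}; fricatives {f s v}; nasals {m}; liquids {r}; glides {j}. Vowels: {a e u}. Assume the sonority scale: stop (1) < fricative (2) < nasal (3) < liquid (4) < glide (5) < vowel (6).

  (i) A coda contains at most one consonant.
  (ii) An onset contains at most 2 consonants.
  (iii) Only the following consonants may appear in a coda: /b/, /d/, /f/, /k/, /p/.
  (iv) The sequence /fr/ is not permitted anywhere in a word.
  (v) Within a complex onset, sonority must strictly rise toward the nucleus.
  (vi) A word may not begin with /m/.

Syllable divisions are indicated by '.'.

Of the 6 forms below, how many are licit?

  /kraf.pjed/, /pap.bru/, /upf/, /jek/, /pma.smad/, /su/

/kraf.pjed/ — σ1 onset /kr/ (1→4 rises), coda /f/ ok; σ2 onset /pj/ (1→5 rises), coda /d/ ok → licit
/pap.bru/ — σ1 onset /p/, coda /p/ ok; σ2 onset /br/ (1→4 rises), coda /∅/ ok → licit
/upf/ — violates constraint (i): syllable 1 coda /pf/ has 2 consonants (> 1) → illicit
/jek/ — σ1 onset /j/, coda /k/ ok → licit
/pma.smad/ — σ1 onset /pm/ (1→3 rises), coda /∅/ ok; σ2 onset /sm/ (2→3 rises), coda /d/ ok → licit
/su/ — σ1 onset /s/, coda /∅/ ok → licit
Licit: /kraf.pjed/, /pap.bru/, /jek/, /pma.smad/, /su/ → 5.

5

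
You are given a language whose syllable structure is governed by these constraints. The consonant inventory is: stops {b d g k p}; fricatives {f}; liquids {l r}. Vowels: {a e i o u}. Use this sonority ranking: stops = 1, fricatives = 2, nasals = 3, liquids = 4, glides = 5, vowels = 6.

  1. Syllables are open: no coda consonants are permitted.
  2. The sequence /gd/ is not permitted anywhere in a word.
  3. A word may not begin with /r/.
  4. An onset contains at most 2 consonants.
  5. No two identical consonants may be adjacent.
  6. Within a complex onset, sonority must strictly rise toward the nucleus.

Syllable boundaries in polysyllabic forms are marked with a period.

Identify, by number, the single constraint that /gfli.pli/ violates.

4

/gfli.pli/: syllable 1 onset /gfl/ has 3 consonants (> 2).
This is a violation of constraint 4: "An onset contains at most 2 consonants."
The remaining constraints (1, 2, 3, 5, 6) are satisfied.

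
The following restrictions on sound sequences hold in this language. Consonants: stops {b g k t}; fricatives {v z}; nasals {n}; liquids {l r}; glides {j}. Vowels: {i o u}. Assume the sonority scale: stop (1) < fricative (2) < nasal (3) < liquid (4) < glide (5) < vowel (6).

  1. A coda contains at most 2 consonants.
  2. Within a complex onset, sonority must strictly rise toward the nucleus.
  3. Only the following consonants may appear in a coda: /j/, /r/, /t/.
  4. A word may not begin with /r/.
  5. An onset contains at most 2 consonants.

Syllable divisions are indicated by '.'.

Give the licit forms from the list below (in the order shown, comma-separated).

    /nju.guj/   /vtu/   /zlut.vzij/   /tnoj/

/nju.guj/ — σ1 onset /nj/ (3→5 rises), coda /∅/ ok; σ2 onset /g/, coda /j/ ok → licit
/vtu/ — violates constraint 2: syllable 1 onset /vt/: /v/ (fricative, 2) → /t/ (stop, 1) does not rise → illicit
/zlut.vzij/ — violates constraint 2: syllable 2 onset /vz/: /v/ (fricative, 2) → /z/ (fricative, 2) does not rise → illicit
/tnoj/ — σ1 onset /tn/ (1→3 rises), coda /j/ ok → licit

/nju.guj/, /tnoj/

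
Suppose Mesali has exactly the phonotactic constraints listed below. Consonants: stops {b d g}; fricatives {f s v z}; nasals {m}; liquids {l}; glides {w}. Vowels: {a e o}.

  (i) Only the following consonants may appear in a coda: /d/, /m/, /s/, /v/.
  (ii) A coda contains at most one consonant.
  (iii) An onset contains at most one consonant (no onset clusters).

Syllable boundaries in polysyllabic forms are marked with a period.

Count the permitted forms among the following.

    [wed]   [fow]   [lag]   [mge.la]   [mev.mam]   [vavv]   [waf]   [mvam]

2

[wed] — σ1 onset /w/, coda /d/ ok → permitted
[fow] — violates constraint (i): syllable 1 coda contains /w/, which is not a licensed coda consonant → not permitted
[lag] — violates constraint (i): syllable 1 coda contains /g/, which is not a licensed coda consonant → not permitted
[mge.la] — violates constraint (iii): syllable 1 onset /mg/ has 2 consonants (> 1) → not permitted
[mev.mam] — σ1 onset /m/, coda /v/ ok; σ2 onset /m/, coda /m/ ok → permitted
[vavv] — violates constraint (ii): syllable 1 coda /vv/ has 2 consonants (> 1) → not permitted
[waf] — violates constraint (i): syllable 1 coda contains /f/, which is not a licensed coda consonant → not permitted
[mvam] — violates constraint (iii): syllable 1 onset /mv/ has 2 consonants (> 1) → not permitted
Permitted: [wed], [mev.mam] → 2.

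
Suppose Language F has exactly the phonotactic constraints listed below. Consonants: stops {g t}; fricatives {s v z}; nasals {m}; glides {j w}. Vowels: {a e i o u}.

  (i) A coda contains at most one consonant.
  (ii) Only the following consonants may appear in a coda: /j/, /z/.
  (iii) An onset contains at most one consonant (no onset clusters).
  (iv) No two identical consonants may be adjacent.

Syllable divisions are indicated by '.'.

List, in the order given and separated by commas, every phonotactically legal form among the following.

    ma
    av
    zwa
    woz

ma, woz

ma — σ1 onset /m/, coda /∅/ ok → phonotactically legal
av — violates constraint (ii): syllable 1 coda contains /v/, which is not a licensed coda consonant → phonotactically illegal
zwa — violates constraint (iii): syllable 1 onset /zw/ has 2 consonants (> 1) → phonotactically illegal
woz — σ1 onset /w/, coda /z/ ok → phonotactically legal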